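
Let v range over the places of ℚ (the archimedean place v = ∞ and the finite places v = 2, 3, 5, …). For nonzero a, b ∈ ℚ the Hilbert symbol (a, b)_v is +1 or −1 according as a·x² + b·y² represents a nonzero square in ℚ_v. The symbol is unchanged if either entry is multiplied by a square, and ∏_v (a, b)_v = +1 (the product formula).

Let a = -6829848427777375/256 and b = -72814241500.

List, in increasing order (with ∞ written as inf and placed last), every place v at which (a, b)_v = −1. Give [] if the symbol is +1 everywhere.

Mod squares: a ≡ -95095, b ≡ -11935. Check v ∈ {∞, 2, 5, 7, 11, 13, 19, 31}.
v=5: a=5^3·(≡1), b=5^3·(≡3) mod 5; (1|5)=+1, (3|5)=-1; (−1)^{3·3·2}·(+1)^3·(-1)^3 = -1.
v=7: a=7^3·(≡2), b=7^1·(≡3) mod 7; (2|7)=+1, (3|7)=-1; (−1)^{3·1·3}·(+1)^1·(-1)^3 = +1.
v=19: a=19^3·(≡5), b=19^2·(≡11) mod 19; (5|19)=+1, (11|19)=+1; (−1)^{3·2·9}·(+1)^2·(+1)^3 = +1.
v=∞: -95095 < 0 and -11935 < 0  ⇒  (a,b)_∞ = -1.
v=31: a=31^2·(≡26), b=31^1·(≡2) mod 31; (26|31)=-1, (2|31)=+1; (−1)^{2·1·15}·(-1)^1·(+1)^2 = -1.
v=11: a=11^1·(≡5), b=11^1·(≡1) mod 11; (5|11)=+1, (1|11)=+1; (−1)^{1·1·5}·(+1)^1·(+1)^1 = -1.
v=2: v_2(a)=-8, v_2(b)=2; units ≡ 1, 1 (mod 8); ε·ε+αω+βω = 0·0+-8·0+2·0 ≡ 0  ⇒  (a,b)_2 = +1.
v=13: a=13^3·(≡4), b=13^2·(≡1) mod 13; (4|13)=+1, (1|13)=+1; (−1)^{3·2·6}·(+1)^2·(+1)^3 = +1.
Ram(-95095, -11935) = {5, 11, 31, ∞}; no ℚ_5-point on the conic.

[5, 11, 31, inf]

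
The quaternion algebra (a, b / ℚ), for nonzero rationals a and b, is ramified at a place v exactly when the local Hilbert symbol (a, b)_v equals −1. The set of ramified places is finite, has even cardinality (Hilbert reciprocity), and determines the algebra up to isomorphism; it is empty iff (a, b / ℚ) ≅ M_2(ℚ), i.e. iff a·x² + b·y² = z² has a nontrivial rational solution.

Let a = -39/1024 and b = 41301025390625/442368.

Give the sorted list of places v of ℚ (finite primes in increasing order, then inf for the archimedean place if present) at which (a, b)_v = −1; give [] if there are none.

[3, 7]

(a, b) ≡ (-39, 3003) mod (ℚ^×)²; places V = {2, 3, 5, 7, 11, 13, ∞}.
(a,b)_3: α=1, u≡2; β=-3, v≡2 (mod 3); (2|3)=-1, (2|3)=-1; sign (−1)^1·-1^-3·-1^1 = -1.
(a,b)_11: α=0, u≡5; β=1, v≡1 (mod 11); (5|11)=+1, (1|11)=+1; sign (−1)^0·+1^1·+1^0 = +1.
(a,b)_7: α=0, u≡5; β=1, v≡1 (mod 7); (5|7)=-1, (1|7)=+1; sign (−1)^0·-1^1·+1^0 = -1.
(a,b)_∞: sgn(-39)=−, sgn(3003)=+, so +1.
(a,b)_2: α=-10, β=-14; u≡1, v≡3 (mod 8); ε(u)ε(v)=0·1, αω(v)=-10·1, βω(u)=-14·0; sum ≡ 0  ⇒  +1.
(a,b)_5: α=0, u≡4; β=12, v≡3 (mod 5); (4|5)=+1, (3|5)=-1; sign (−1)^0·+1^12·-1^0 = +1.
(a,b)_13: α=1, u≡1; β=3, v≡3 (mod 13); (1|13)=+1, (3|13)=+1; sign (−1)^0·+1^3·+1^1 = +1.
Ram(-39, 3003) = {3, 7}; no ℚ_3-point on the conic.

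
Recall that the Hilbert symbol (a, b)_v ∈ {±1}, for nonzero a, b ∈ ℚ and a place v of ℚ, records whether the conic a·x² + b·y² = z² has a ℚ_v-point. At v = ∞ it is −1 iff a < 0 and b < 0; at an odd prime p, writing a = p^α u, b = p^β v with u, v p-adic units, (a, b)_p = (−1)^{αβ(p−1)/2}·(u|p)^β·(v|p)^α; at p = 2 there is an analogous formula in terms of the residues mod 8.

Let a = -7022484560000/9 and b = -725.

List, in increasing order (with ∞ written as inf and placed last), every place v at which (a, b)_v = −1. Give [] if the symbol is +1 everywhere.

[7, 29, 37, inf]

(a, b) ≡ (-208754, -29) mod (ℚ^×)²; places V = {2, 3, 5, 7, 13, 29, 31, 37, ∞}.
(a,b)_7: α=1, u≡5; β=0, v≡3 (mod 7); (5|7)=-1, (3|7)=-1; sign (−1)^0·-1^0·-1^1 = -1.
(a,b)_2: α=7, β=0; u≡7, v≡3 (mod 8); ε(u)ε(v)=1·1, αω(v)=7·1, βω(u)=0·0; sum ≡ 0  ⇒  +1.
(a,b)_29: α=2, u≡17; β=1, v≡4 (mod 29); (17|29)=-1, (4|29)=+1; sign (−1)^0·-1^1·+1^2 = -1.
(a,b)_13: α=1, u≡3; β=0, v≡3 (mod 13); (3|13)=+1, (3|13)=+1; sign (−1)^0·+1^0·+1^1 = +1.
(a,b)_3: α=-2, u≡1; β=0, v≡1 (mod 3); (1|3)=+1, (1|3)=+1; sign (−1)^0·+1^0·+1^-2 = +1.
(a,b)_31: α=1, u≡24; β=0, v≡19 (mod 31); (24|31)=-1, (19|31)=+1; sign (−1)^0·-1^0·+1^1 = +1.
(a,b)_5: α=4, u≡1; β=2, v≡1 (mod 5); (1|5)=+1, (1|5)=+1; sign (−1)^0·+1^2·+1^4 = +1.
(a,b)_37: α=1, u≡23; β=0, v≡15 (mod 37); (23|37)=-1, (15|37)=-1; sign (−1)^0·-1^0·-1^1 = -1.
(a,b)_∞: sgn(-208754)=−, sgn(-29)=−, so -1.
(-208754, -29 / ℚ) ramifies at {7, 29, 37, ∞}: a division algebra.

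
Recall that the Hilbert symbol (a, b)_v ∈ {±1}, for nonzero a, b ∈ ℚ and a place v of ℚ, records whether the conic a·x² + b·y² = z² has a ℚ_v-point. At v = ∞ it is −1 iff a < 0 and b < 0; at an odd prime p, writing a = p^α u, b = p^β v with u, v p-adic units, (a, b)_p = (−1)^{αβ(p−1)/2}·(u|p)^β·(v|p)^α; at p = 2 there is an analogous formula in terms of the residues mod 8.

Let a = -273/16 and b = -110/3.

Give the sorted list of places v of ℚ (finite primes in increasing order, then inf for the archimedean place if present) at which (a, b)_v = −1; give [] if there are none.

[2, 5, 7, 11, 13, inf]

(a, b) ≡ (-273, -330) mod (ℚ^×)²; places V = {2, 3, 5, 7, 11, 13, ∞}.
(a,b)_11: α=0, u≡7; β=1, v≡4 (mod 11); (7|11)=-1, (4|11)=+1; sign (−1)^0·-1^1·+1^0 = -1.
(a,b)_∞: sgn(-273)=−, sgn(-330)=−, so -1.
(a,b)_7: α=1, u≡5; β=0, v≡3 (mod 7); (5|7)=-1, (3|7)=-1; sign (−1)^0·-1^0·-1^1 = -1.
(a,b)_3: α=1, u≡2; β=-1, v≡1 (mod 3); (2|3)=-1, (1|3)=+1; sign (−1)^1·-1^-1·+1^1 = +1.
(a,b)_2: α=-4, β=1; u≡7, v≡3 (mod 8); ε(u)ε(v)=1·1, αω(v)=-4·1, βω(u)=1·0; sum ≡ 1  ⇒  -1.
(a,b)_13: α=1, u≡6; β=0, v≡11 (mod 13); (6|13)=-1, (11|13)=-1; sign (−1)^0·-1^0·-1^1 = -1.
(a,b)_5: α=0, u≡2; β=1, v≡1 (mod 5); (2|5)=-1, (1|5)=+1; sign (−1)^0·-1^1·+1^0 = -1.
Ram(-273, -330) = {2, 5, 7, 11, 13, ∞}; no ℚ_2-point on the conic.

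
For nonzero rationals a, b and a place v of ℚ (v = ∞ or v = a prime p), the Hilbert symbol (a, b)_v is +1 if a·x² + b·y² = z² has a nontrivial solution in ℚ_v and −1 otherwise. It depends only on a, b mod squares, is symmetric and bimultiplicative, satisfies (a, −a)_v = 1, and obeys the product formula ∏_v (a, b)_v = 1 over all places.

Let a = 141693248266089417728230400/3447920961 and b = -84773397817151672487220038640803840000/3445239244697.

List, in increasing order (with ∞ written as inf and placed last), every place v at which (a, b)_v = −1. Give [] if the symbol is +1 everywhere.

Mod squares: a ≡ 130169, b ≡ -410943533. Check v ∈ {∞, 2, 3, 5, 7, 11, 13, 17, 19, 23, 31, 37, 41, 43}.
v=41: a=41^2·(≡38), b=41^3·(≡15) mod 41; (38|41)=-1, (15|41)=-1; (−1)^{2·3·20}·(-1)^3·(-1)^2 = -1.
v=17: a=17^1·(≡12), b=17^-1·(≡16) mod 17; (12|17)=-1, (16|17)=+1; (−1)^{1·-1·8}·(-1)^-1·(+1)^1 = -1.
v=43: a=43^2·(≡29), b=43^4·(≡37) mod 43; (29|43)=-1, (37|43)=-1; (−1)^{2·4·21}·(-1)^4·(-1)^2 = +1.
v=2: v_2(a)=10, v_2(b)=16; units ≡ 1, 3 (mod 8); ε·ε+αω+βω = 0·1+10·1+16·0 ≡ 0  ⇒  (a,b)_2 = +1.
v=11: a=11^2·(≡7), b=11^5·(≡1) mod 11; (7|11)=-1, (1|11)=+1; (−1)^{2·5·5}·(-1)^5·(+1)^2 = -1.
v=5: a=5^2·(≡1), b=5^4·(≡3) mod 5; (1|5)=+1, (3|5)=-1; (−1)^{2·4·2}·(+1)^4·(-1)^2 = +1.
v=∞: 130169 > 0 and -410943533 < 0  ⇒  (a,b)_∞ = +1.
v=37: a=37^-2·(≡25), b=37^-2·(≡11) mod 37; (25|37)=+1, (11|37)=+1; (−1)^{-2·-2·18}·(+1)^-2·(+1)^-2 = +1.
v=3: a=3^-2·(≡2), b=3^2·(≡1) mod 3; (2|3)=-1, (1|3)=+1; (−1)^{-2·2·1}·(-1)^2·(+1)^-2 = +1.
v=31: a=31^3·(≡9), b=31^3·(≡28) mod 31; (9|31)=+1, (28|31)=+1; (−1)^{3·3·15}·(+1)^3·(+1)^3 = -1.
v=13: a=13^1·(≡4), b=13^1·(≡2) mod 13; (4|13)=+1, (2|13)=-1; (−1)^{1·1·6}·(+1)^1·(-1)^1 = -1.
v=23: a=23^-4·(≡13), b=23^-6·(≡10) mod 23; (13|23)=+1, (10|23)=-1; (−1)^{-4·-6·11}·(+1)^-6·(-1)^-4 = +1.
v=19: a=19^1·(≡7), b=19^1·(≡7) mod 19; (7|19)=+1, (7|19)=+1; (−1)^{1·1·9}·(+1)^1·(+1)^1 = -1.
v=7: a=7^6·(≡1), b=7^7·(≡2) mod 7; (1|7)=+1, (2|7)=+1; (−1)^{6·7·3}·(+1)^7·(+1)^6 = +1.
(130169, -410943533 / ℚ) ramifies at {11, 13, 17, 19, 31, 41}: a division algebra.

[11, 13, 17, 19, 31, 41]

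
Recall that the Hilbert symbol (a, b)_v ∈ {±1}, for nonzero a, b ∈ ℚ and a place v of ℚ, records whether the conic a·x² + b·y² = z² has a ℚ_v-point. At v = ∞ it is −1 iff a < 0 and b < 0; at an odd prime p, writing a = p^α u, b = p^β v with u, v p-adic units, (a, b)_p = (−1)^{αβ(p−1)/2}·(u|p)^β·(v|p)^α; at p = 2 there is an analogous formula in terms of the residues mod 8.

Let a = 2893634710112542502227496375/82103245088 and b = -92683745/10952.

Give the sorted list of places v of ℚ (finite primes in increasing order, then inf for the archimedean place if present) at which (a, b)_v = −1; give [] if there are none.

[2, 11]

(a, b) ≡ (910, -13090) mod (ℚ^×)²; places V = {2, 5, 7, 11, 13, 17, 23, 37, ∞}.
(a,b)_13: α=5, u≡6; β=0, v≡9 (mod 13); (6|13)=-1, (9|13)=+1; sign (−1)^0·-1^0·+1^5 = +1.
(a,b)_7: α=9, u≡2; β=3, v≡5 (mod 7); (2|7)=+1, (5|7)=-1; sign (−1)^1·+1^3·-1^9 = +1.
(a,b)_37: α=-6, u≡19; β=-2, v≡32 (mod 37); (19|37)=-1, (32|37)=-1; sign (−1)^0·-1^-2·-1^-6 = +1.
(a,b)_11: α=2, u≡7; β=1, v≡1 (mod 11); (7|11)=-1, (1|11)=+1; sign (−1)^0·-1^1·+1^2 = -1.
(a,b)_17: α=6, u≡15; β=3, v≡14 (mod 17); (15|17)=+1, (14|17)=-1; sign (−1)^0·+1^3·-1^6 = +1.
(a,b)_23: α=2, u≡13; β=0, v≡17 (mod 23); (13|23)=+1, (17|23)=-1; sign (−1)^0·+1^0·-1^2 = +1.
(a,b)_∞: sgn(910)=+, sgn(-13090)=−, so +1.
(a,b)_5: α=3, u≡2; β=1, v≡3 (mod 5); (2|5)=-1, (3|5)=-1; sign (−1)^0·-1^1·-1^3 = +1.
(a,b)_2: α=-5, β=-3; u≡7, v≡7 (mod 8); ε(u)ε(v)=1·1, αω(v)=-5·0, βω(u)=-3·0; sum ≡ 1  ⇒  -1.
|Ram(910, -13090)| = 2, even; anisotropic at {2, 11}.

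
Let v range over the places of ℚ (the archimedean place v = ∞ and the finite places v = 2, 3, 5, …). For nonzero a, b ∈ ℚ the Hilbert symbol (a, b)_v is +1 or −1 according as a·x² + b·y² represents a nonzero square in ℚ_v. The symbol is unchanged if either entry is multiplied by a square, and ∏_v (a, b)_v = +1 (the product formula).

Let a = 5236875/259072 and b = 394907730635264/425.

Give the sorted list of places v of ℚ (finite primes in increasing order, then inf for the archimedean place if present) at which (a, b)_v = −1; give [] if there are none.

[7, 23]

Mod squares: a ≡ 4807, b ≡ 4522. Check v ∈ {∞, 2, 3, 5, 7, 11, 17, 19, 23, 43}.
v=19: a=19^1·(≡7), b=19^1·(≡18) mod 19; (7|19)=+1, (18|19)=-1; (−1)^{1·1·9}·(+1)^1·(-1)^1 = +1.
v=11: a=11^-1·(≡6), b=11^2·(≡9) mod 11; (6|11)=-1, (9|11)=+1; (−1)^{-1·2·5}·(-1)^2·(+1)^-1 = +1.
v=2: v_2(a)=-10, v_2(b)=9; units ≡ 7, 5 (mod 8); ε·ε+αω+βω = 1·0+-10·1+9·0 ≡ 0  ⇒  (a,b)_2 = +1.
v=23: a=23^-1·(≡3), b=23^2·(≡14) mod 23; (3|23)=+1, (14|23)=-1; (−1)^{-1·2·11}·(+1)^2·(-1)^-1 = -1.
v=∞: 4807 > 0 and 4522 > 0  ⇒  (a,b)_∞ = +1.
v=3: a=3^2·(≡1), b=3^0·(≡1) mod 3; (1|3)=+1, (1|3)=+1; (−1)^{2·0·1}·(+1)^0·(+1)^2 = +1.
v=43: a=43^0·(≡3), b=43^2·(≡7) mod 43; (3|43)=-1, (7|43)=-1; (−1)^{0·2·21}·(-1)^2·(-1)^0 = +1.
v=5: a=5^4·(≡2), b=5^-2·(≡2) mod 5; (2|5)=-1, (2|5)=-1; (−1)^{4·-2·2}·(-1)^-2·(-1)^4 = +1.
v=17: a=17^0·(≡16), b=17^-1·(≡10) mod 17; (16|17)=+1, (10|17)=-1; (−1)^{0·-1·8}·(+1)^-1·(-1)^0 = +1.
v=7: a=7^2·(≡3), b=7^3·(≡1) mod 7; (3|7)=-1, (1|7)=+1; (−1)^{2·3·3}·(-1)^3·(+1)^2 = -1.
(4807, 4522 / ℚ) ramifies at {7, 23}: a division algebra.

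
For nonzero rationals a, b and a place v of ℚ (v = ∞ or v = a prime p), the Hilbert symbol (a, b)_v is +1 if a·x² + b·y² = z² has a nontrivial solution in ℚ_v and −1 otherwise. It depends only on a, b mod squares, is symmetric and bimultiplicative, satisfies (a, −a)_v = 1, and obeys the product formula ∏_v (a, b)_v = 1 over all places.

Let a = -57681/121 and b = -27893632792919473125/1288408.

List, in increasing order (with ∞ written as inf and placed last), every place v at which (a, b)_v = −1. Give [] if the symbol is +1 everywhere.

[7, 13, 17, inf]

Mod squares: a ≡ -6409, b ≡ -1746206. Check v ∈ {∞, 2, 3, 5, 7, 11, 13, 17, 23, 29}.
v=3: a=3^2·(≡2), b=3^4·(≡1) mod 3; (2|3)=-1, (1|3)=+1; (−1)^{2·4·1}·(-1)^4·(+1)^2 = +1.
v=13: a=13^1·(≡12), b=13^4·(≡7) mod 13; (12|13)=+1, (7|13)=-1; (−1)^{1·4·6}·(+1)^4·(-1)^1 = -1.
v=7: a=7^0·(≡3), b=7^1·(≡1) mod 7; (3|7)=-1, (1|7)=+1; (−1)^{0·1·3}·(-1)^1·(+1)^0 = -1.
v=23: a=23^0·(≡12), b=23^1·(≡2) mod 23; (12|23)=+1, (2|23)=+1; (−1)^{0·1·11}·(+1)^1·(+1)^0 = +1.
v=5: a=5^0·(≡4), b=5^4·(≡1) mod 5; (4|5)=+1, (1|5)=+1; (−1)^{0·4·2}·(+1)^4·(+1)^0 = +1.
v=∞: -6409 < 0 and -1746206 < 0  ⇒  (a,b)_∞ = -1.
v=11: a=11^-2·(≡3), b=11^-5·(≡6) mod 11; (3|11)=+1, (6|11)=-1; (−1)^{-2·-5·5}·(+1)^-5·(-1)^-2 = +1.
v=29: a=29^1·(≡14), b=29^3·(≡17) mod 29; (14|29)=-1, (17|29)=-1; (−1)^{1·3·14}·(-1)^3·(-1)^1 = +1.
v=17: a=17^1·(≡12), b=17^3·(≡13) mod 17; (12|17)=-1, (13|17)=+1; (−1)^{1·3·8}·(-1)^3·(+1)^1 = -1.
v=2: v_2(a)=0, v_2(b)=-3; units ≡ 7, 1 (mod 8); ε·ε+αω+βω = 1·0+0·0+-3·0 ≡ 0  ⇒  (a,b)_2 = +1.
(-6409, -1746206 / ℚ) ramifies at {7, 13, 17, ∞}: a division algebra.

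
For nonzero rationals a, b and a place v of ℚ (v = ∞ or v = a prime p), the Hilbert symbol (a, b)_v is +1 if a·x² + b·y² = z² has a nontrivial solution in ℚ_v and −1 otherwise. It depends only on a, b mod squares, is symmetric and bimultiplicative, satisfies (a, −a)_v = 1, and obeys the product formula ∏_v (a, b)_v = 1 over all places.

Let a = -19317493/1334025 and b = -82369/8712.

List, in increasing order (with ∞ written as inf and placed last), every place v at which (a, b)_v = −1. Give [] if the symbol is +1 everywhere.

[13, inf]

Mod squares: a ≡ -13, b ≡ -2. Check v ∈ {∞, 2, 3, 5, 7, 11, 13, 23, 41, 53}.
v=5: a=5^-2·(≡2), b=5^0·(≡3) mod 5; (2|5)=-1, (3|5)=-1; (−1)^{-2·0·2}·(-1)^0·(-1)^-2 = +1.
v=11: a=11^-2·(≡1), b=11^-2·(≡9) mod 11; (1|11)=+1, (9|11)=+1; (−1)^{-2·-2·5}·(+1)^-2·(+1)^-2 = +1.
v=∞: -13 < 0 and -2 < 0  ⇒  (a,b)_∞ = -1.
v=2: v_2(a)=0, v_2(b)=-3; units ≡ 3, 7 (mod 8); ε·ε+αω+βω = 1·1+0·0+-3·1 ≡ 0  ⇒  (a,b)_2 = +1.
v=3: a=3^-2·(≡2), b=3^-2·(≡1) mod 3; (2|3)=-1, (1|3)=+1; (−1)^{-2·-2·1}·(-1)^-2·(+1)^-2 = +1.
v=7: a=7^-2·(≡4), b=7^2·(≡5) mod 7; (4|7)=+1, (5|7)=-1; (−1)^{-2·2·3}·(+1)^2·(-1)^-2 = +1.
v=23: a=23^2·(≡15), b=23^0·(≡15) mod 23; (15|23)=-1, (15|23)=-1; (−1)^{2·0·11}·(-1)^0·(-1)^2 = +1.
v=41: a=41^0·(≡34), b=41^2·(≡16) mod 41; (34|41)=-1, (16|41)=+1; (−1)^{0·2·20}·(-1)^2·(+1)^0 = +1.
v=13: a=13^1·(≡1), b=13^0·(≡6) mod 13; (1|13)=+1, (6|13)=-1; (−1)^{1·0·6}·(+1)^0·(-1)^1 = -1.
v=53: a=53^2·(≡15), b=53^0·(≡50) mod 53; (15|53)=+1, (50|53)=-1; (−1)^{2·0·26}·(+1)^0·(-1)^2 = +1.
(-13, -2 / ℚ) ramifies at {13, ∞}: a division algebra.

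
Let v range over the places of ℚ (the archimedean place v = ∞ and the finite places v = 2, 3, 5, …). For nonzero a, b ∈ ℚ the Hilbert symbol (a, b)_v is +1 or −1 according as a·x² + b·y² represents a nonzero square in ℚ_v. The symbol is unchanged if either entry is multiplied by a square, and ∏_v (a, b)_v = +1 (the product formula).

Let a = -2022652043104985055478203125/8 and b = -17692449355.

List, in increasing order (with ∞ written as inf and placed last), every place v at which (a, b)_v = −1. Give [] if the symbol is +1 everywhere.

(a, b) ≡ (-17290, -595) mod (ℚ^×)²; places V = {2, 5, 7, 13, 17, 19, 41, ∞}.
(a,b)_17: α=2, u≡8; β=1, v≡1 (mod 17); (8|17)=+1, (1|17)=+1; sign (−1)^0·+1^1·+1^2 = +1.
(a,b)_2: α=-3, β=0; u≡3, v≡5 (mod 8); ε(u)ε(v)=1·0, αω(v)=-3·1, βω(u)=0·1; sum ≡ 1  ⇒  -1.
(a,b)_41: α=2, u≡35; β=2, v≡32 (mod 41); (35|41)=-1, (32|41)=+1; sign (−1)^0·-1^2·+1^2 = +1.
(a,b)_∞: sgn(-17290)=−, sgn(-595)=−, so -1.
(a,b)_13: α=7, u≡10; β=0, v≡4 (mod 13); (10|13)=+1, (4|13)=+1; sign (−1)^0·+1^0·+1^7 = +1.
(a,b)_19: α=5, u≡2; β=2, v≡14 (mod 19); (2|19)=-1, (14|19)=-1; sign (−1)^0·-1^2·-1^5 = -1.
(a,b)_7: α=3, u≡2; β=3, v≡3 (mod 7); (2|7)=+1, (3|7)=-1; sign (−1)^1·+1^3·-1^3 = +1.
(a,b)_5: α=7, u≡3; β=1, v≡4 (mod 5); (3|5)=-1, (4|5)=+1; sign (−1)^0·-1^1·+1^7 = -1.
(-17290, -595 / ℚ) ramifies at {2, 5, 19, ∞}: a division algebra.

[2, 5, 19, inf]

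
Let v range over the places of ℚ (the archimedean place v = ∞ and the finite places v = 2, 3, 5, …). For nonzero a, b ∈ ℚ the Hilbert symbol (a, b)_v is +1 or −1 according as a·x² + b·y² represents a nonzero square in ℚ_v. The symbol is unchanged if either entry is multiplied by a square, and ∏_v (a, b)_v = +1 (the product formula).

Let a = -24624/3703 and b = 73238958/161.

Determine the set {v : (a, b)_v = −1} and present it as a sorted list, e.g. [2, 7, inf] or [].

[3, 7, 19, 23]

(a, b) ≡ (-133, 12558) mod (ℚ^×)²; places V = {2, 3, 7, 13, 17, 19, 23, ∞}.
(a,b)_23: α=-2, u≡21; β=-1, v≡5 (mod 23); (21|23)=-1, (5|23)=-1; sign (−1)^0·-1^-1·-1^-2 = -1.
(a,b)_7: α=-1, u≡4; β=-1, v≡1 (mod 7); (4|7)=+1, (1|7)=+1; sign (−1)^1·+1^-1·+1^-1 = -1.
(a,b)_17: α=0, u≡14; β=2, v≡11 (mod 17); (14|17)=-1, (11|17)=-1; sign (−1)^0·-1^2·-1^0 = +1.
(a,b)_13: α=0, u≡1; β=1, v≡12 (mod 13); (1|13)=+1, (12|13)=+1; sign (−1)^0·+1^1·+1^0 = +1.
(a,b)_3: α=4, u≡2; β=3, v≡1 (mod 3); (2|3)=-1, (1|3)=+1; sign (−1)^0·-1^3·+1^4 = -1.
(a,b)_∞: sgn(-133)=−, sgn(12558)=+, so +1.
(a,b)_19: α=1, u≡2; β=2, v≡8 (mod 19); (2|19)=-1, (8|19)=-1; sign (−1)^0·-1^2·-1^1 = -1.
(a,b)_2: α=4, β=1; u≡3, v≡7 (mod 8); ε(u)ε(v)=1·1, αω(v)=4·0, βω(u)=1·1; sum ≡ 0  ⇒  +1.
Ram(-133, 12558) = {3, 7, 19, 23}; no ℚ_3-point on the conic.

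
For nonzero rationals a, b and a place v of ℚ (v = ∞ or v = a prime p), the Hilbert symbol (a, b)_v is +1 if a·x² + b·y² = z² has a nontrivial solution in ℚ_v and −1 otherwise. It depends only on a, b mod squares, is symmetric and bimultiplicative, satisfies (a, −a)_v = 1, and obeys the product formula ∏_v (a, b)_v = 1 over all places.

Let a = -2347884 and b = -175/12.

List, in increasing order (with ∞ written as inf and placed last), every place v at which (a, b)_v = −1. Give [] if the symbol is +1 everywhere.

(a, b) ≡ (-11, -21) mod (ℚ^×)²; places V = {2, 3, 5, 7, 11, ∞}.
(a,b)_3: α=2, u≡1; β=-1, v≡2 (mod 3); (1|3)=+1, (2|3)=-1; sign (−1)^0·+1^-1·-1^2 = +1.
(a,b)_11: α=3, u≡7; β=0, v≡1 (mod 11); (7|11)=-1, (1|11)=+1; sign (−1)^0·-1^0·+1^3 = +1.
(a,b)_7: α=2, u≡6; β=1, v≡2 (mod 7); (6|7)=-1, (2|7)=+1; sign (−1)^0·-1^1·+1^2 = -1.
(a,b)_2: α=2, β=-2; u≡5, v≡3 (mod 8); ε(u)ε(v)=0·1, αω(v)=2·1, βω(u)=-2·1; sum ≡ 0  ⇒  +1.
(a,b)_∞: sgn(-11)=−, sgn(-21)=−, so -1.
(a,b)_5: α=0, u≡1; β=2, v≡4 (mod 5); (1|5)=+1, (4|5)=+1; sign (−1)^0·+1^2·+1^0 = +1.
Ram(-11, -21) = {7, ∞}; no ℚ_7-point on the conic.

[7, inf]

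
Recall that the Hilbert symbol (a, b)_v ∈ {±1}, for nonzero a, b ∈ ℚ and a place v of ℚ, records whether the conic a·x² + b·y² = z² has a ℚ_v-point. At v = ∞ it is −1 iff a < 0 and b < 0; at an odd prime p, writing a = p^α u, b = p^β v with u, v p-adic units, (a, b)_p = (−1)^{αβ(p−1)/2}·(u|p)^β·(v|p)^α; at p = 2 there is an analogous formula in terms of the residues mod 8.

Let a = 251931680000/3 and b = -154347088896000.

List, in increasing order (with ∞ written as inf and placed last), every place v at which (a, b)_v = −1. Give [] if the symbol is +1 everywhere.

Mod squares: a ≡ 231, b ≡ -910. Check v ∈ {∞, 2, 3, 5, 7, 11, 13}.
v=5: a=5^4·(≡1), b=5^3·(≡2) mod 5; (1|5)=+1, (2|5)=-1; (−1)^{4·3·2}·(+1)^3·(-1)^4 = +1.
v=13: a=13^2·(≡1), b=13^3·(≡8) mod 13; (1|13)=+1, (8|13)=-1; (−1)^{2·3·6}·(+1)^3·(-1)^2 = +1.
v=∞: 231 > 0 and -910 < 0  ⇒  (a,b)_∞ = +1.
v=3: a=3^-1·(≡2), b=3^4·(≡2) mod 3; (2|3)=-1, (2|3)=-1; (−1)^{-1·4·1}·(-1)^4·(-1)^-1 = -1.
v=11: a=11^3·(≡10), b=11^2·(≡4) mod 11; (10|11)=-1, (4|11)=+1; (−1)^{3·2·5}·(-1)^2·(+1)^3 = +1.
v=7: a=7^1·(≡5), b=7^1·(≡5) mod 7; (5|7)=-1, (5|7)=-1; (−1)^{1·1·3}·(-1)^1·(-1)^1 = -1.
v=2: v_2(a)=8, v_2(b)=13; units ≡ 7, 1 (mod 8); ε·ε+αω+βω = 1·0+8·0+13·0 ≡ 0  ⇒  (a,b)_2 = +1.
Ram(231, -910) = {3, 7}; no ℚ_3-point on the conic.

[3, 7]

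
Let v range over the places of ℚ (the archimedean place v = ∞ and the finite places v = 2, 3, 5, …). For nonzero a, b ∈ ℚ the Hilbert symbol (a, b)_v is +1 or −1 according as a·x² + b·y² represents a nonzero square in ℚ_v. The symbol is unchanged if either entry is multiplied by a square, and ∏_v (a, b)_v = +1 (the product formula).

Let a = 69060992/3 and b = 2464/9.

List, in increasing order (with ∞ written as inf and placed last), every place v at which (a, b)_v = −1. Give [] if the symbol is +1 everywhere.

Mod squares: a ≡ 546, b ≡ 154. Check v ∈ {∞, 2, 3, 7, 11, 13}.
v=2: v_2(a)=7, v_2(b)=5; units ≡ 1, 5 (mod 8); ε·ε+αω+βω = 0·0+7·1+5·0 ≡ 1  ⇒  (a,b)_2 = -1.
v=7: a=7^3·(≡1), b=7^1·(≡1) mod 7; (1|7)=+1, (1|7)=+1; (−1)^{3·1·3}·(+1)^1·(+1)^3 = -1.
v=11: a=11^2·(≡2), b=11^1·(≡9) mod 11; (2|11)=-1, (9|11)=+1; (−1)^{2·1·5}·(-1)^1·(+1)^2 = -1.
v=13: a=13^1·(≡4), b=13^0·(≡8) mod 13; (4|13)=+1, (8|13)=-1; (−1)^{1·0·6}·(+1)^0·(-1)^1 = -1.
v=∞: 546 > 0 and 154 > 0  ⇒  (a,b)_∞ = +1.
v=3: a=3^-1·(≡2), b=3^-2·(≡1) mod 3; (2|3)=-1, (1|3)=+1; (−1)^{-1·-2·1}·(-1)^-2·(+1)^-1 = +1.
|Ram(546, 154)| = 4, even; anisotropic at {2, 7, 11, 13}.

[2, 7, 11, 13]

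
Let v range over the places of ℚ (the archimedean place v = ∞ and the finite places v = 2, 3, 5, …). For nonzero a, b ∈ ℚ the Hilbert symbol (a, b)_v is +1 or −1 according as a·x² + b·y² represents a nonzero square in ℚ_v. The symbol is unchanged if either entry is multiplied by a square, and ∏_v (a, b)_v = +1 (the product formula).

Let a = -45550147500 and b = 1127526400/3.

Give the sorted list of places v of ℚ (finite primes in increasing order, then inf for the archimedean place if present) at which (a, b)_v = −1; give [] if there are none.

[7, 13]

(a, b) ≡ (-11, 273) mod (ℚ^×)²; places V = {2, 3, 5, 7, 11, 13, ∞}.
(a,b)_7: α=0, u≡3; β=1, v≡2 (mod 7); (3|7)=-1, (2|7)=+1; sign (−1)^0·-1^1·+1^0 = -1.
(a,b)_2: α=2, β=12; u≡5, v≡1 (mod 8); ε(u)ε(v)=0·0, αω(v)=2·0, βω(u)=12·1; sum ≡ 0  ⇒  +1.
(a,b)_5: α=4, u≡4; β=2, v≡2 (mod 5); (4|5)=+1, (2|5)=-1; sign (−1)^0·+1^2·-1^4 = +1.
(a,b)_13: α=2, u≡5; β=1, v≡8 (mod 13); (5|13)=-1, (8|13)=-1; sign (−1)^0·-1^1·-1^2 = -1.
(a,b)_∞: sgn(-11)=−, sgn(273)=+, so +1.
(a,b)_3: α=4, u≡1; β=-1, v≡1 (mod 3); (1|3)=+1, (1|3)=+1; sign (−1)^0·+1^-1·+1^4 = +1.
(a,b)_11: α=3, u≡7; β=2, v≡1 (mod 11); (7|11)=-1, (1|11)=+1; sign (−1)^0·-1^2·+1^3 = +1.
(-11, 273 / ℚ) ramifies at {7, 13}: a division algebra.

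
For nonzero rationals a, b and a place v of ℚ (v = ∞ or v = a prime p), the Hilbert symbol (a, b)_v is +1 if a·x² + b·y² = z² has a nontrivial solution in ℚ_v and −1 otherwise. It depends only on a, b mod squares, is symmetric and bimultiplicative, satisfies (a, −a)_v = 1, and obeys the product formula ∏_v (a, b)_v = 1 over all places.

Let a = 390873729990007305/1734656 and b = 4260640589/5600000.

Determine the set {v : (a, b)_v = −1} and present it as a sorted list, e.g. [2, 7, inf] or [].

[2, 5, 7, 29]

Mod squares: a ≡ 2030, b ≡ 1015. Check v ∈ {∞, 2, 3, 5, 7, 11, 17, 23, 29, 31}.
v=31: a=31^4·(≡13), b=31^2·(≡23) mod 31; (13|31)=-1, (23|31)=-1; (−1)^{4·2·15}·(-1)^2·(-1)^4 = +1.
v=11: a=11^-2·(≡10), b=11^0·(≡4) mod 11; (10|11)=-1, (4|11)=+1; (−1)^{-2·0·5}·(-1)^0·(+1)^-2 = +1.
v=5: a=5^1·(≡1), b=5^-5·(≡2) mod 5; (1|5)=+1, (2|5)=-1; (−1)^{1·-5·2}·(+1)^-5·(-1)^1 = -1.
v=23: a=23^2·(≡3), b=23^2·(≡4) mod 23; (3|23)=+1, (4|23)=+1; (−1)^{2·2·11}·(+1)^2·(+1)^2 = +1.
v=∞: 2030 > 0 and 1015 > 0  ⇒  (a,b)_∞ = +1.
v=7: a=7^-1·(≡6), b=7^-1·(≡6) mod 7; (6|7)=-1, (6|7)=-1; (−1)^{-1·-1·3}·(-1)^-1·(-1)^-1 = -1.
v=17: a=17^0·(≡10), b=17^2·(≡14) mod 17; (10|17)=-1, (14|17)=-1; (−1)^{0·2·8}·(-1)^2·(-1)^0 = +1.
v=3: a=3^8·(≡2), b=3^0·(≡1) mod 3; (2|3)=-1, (1|3)=+1; (−1)^{8·0·1}·(-1)^0·(+1)^8 = +1.
v=29: a=29^3·(≡3), b=29^1·(≡9) mod 29; (3|29)=-1, (9|29)=+1; (−1)^{3·1·14}·(-1)^1·(+1)^3 = -1.
v=2: v_2(a)=-11, v_2(b)=-8; units ≡ 7, 7 (mod 8); ε·ε+αω+βω = 1·1+-11·0+-8·0 ≡ 1  ⇒  (a,b)_2 = -1.
Ram(2030, 1015) = {2, 5, 7, 29}; no ℚ_2-point on the conic.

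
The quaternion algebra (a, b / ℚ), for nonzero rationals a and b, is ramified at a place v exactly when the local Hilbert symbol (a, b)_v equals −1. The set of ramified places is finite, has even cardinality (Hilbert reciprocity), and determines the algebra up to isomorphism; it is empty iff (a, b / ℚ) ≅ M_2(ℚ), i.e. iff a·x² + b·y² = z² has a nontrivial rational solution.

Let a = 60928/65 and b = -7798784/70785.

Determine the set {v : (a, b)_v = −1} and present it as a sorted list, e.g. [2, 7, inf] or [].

(a, b) ≡ (15470, -7735) mod (ℚ^×)²; places V = {2, 3, 5, 7, 11, 13, 17, ∞}.
(a,b)_∞: sgn(15470)=+, sgn(-7735)=−, so +1.
(a,b)_5: α=-1, u≡1; β=-1, v≡3 (mod 5); (1|5)=+1, (3|5)=-1; sign (−1)^0·+1^-1·-1^-1 = -1.
(a,b)_13: α=-1, u≡2; β=-1, v≡3 (mod 13); (2|13)=-1, (3|13)=+1; sign (−1)^0·-1^-1·+1^-1 = -1.
(a,b)_17: α=1, u≡1; β=1, v≡8 (mod 17); (1|17)=+1, (8|17)=+1; sign (−1)^0·+1^1·+1^1 = +1.
(a,b)_7: α=1, u≡5; β=1, v≡1 (mod 7); (5|7)=-1, (1|7)=+1; sign (−1)^1·-1^1·+1^1 = +1.
(a,b)_2: α=9, β=16; u≡7, v≡1 (mod 8); ε(u)ε(v)=1·0, αω(v)=9·0, βω(u)=16·0; sum ≡ 0  ⇒  +1.
(a,b)_11: α=0, u≡1; β=-2, v≡9 (mod 11); (1|11)=+1, (9|11)=+1; sign (−1)^0·+1^-2·+1^0 = +1.
(a,b)_3: α=0, u≡2; β=-2, v≡2 (mod 3); (2|3)=-1, (2|3)=-1; sign (−1)^0·-1^-2·-1^0 = +1.
(15470, -7735 / ℚ) ramifies at {5, 13}: a division algebra.

[5, 13]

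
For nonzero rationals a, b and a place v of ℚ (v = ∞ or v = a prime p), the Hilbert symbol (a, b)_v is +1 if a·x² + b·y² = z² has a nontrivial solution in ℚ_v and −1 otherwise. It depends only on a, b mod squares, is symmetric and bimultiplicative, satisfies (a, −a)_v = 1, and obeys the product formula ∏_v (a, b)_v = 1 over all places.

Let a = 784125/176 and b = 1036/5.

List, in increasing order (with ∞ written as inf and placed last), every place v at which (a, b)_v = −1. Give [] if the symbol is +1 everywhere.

[2, 5, 7, 11, 17, 41]

(a, b) ≡ (38335, 1295) mod (ℚ^×)²; places V = {2, 3, 5, 7, 11, 17, 37, 41, ∞}.
(a,b)_7: α=0, u≡6; β=1, v≡3 (mod 7); (6|7)=-1, (3|7)=-1; sign (−1)^0·-1^1·-1^0 = -1.
(a,b)_5: α=3, u≡3; β=-1, v≡1 (mod 5); (3|5)=-1, (1|5)=+1; sign (−1)^0·-1^-1·+1^3 = -1.
(a,b)_37: α=0, u≡10; β=1, v≡13 (mod 37); (10|37)=+1, (13|37)=-1; sign (−1)^0·+1^1·-1^0 = +1.
(a,b)_17: α=1, u≡12; β=0, v≡10 (mod 17); (12|17)=-1, (10|17)=-1; sign (−1)^0·-1^0·-1^1 = -1.
(a,b)_∞: sgn(38335)=+, sgn(1295)=+, so +1.
(a,b)_41: α=1, u≡5; β=0, v≡35 (mod 41); (5|41)=+1, (35|41)=-1; sign (−1)^0·+1^0·-1^1 = -1.
(a,b)_11: α=-1, u≡9; β=0, v≡7 (mod 11); (9|11)=+1, (7|11)=-1; sign (−1)^0·+1^0·-1^-1 = -1.
(a,b)_2: α=-4, β=2; u≡7, v≡7 (mod 8); ε(u)ε(v)=1·1, αω(v)=-4·0, βω(u)=2·0; sum ≡ 1  ⇒  -1.
(a,b)_3: α=2, u≡1; β=0, v≡2 (mod 3); (1|3)=+1, (2|3)=-1; sign (−1)^0·+1^0·-1^2 = +1.
|Ram(38335, 1295)| = 6, even; anisotropic at {2, 5, 7, 11, 17, 41}.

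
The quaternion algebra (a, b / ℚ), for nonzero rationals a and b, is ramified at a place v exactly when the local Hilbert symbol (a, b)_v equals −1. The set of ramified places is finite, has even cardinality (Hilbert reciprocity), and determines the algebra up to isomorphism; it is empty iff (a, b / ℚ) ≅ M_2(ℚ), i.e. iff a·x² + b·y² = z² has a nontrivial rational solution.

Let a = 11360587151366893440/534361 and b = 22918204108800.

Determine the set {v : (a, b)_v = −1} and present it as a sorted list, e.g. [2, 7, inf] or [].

[3, 5, 7, 13]

Mod squares: a ≡ 110, b ≡ 3003. Check v ∈ {∞, 2, 3, 5, 7, 11, 13, 17, 43}.
v=2: v_2(a)=7, v_2(b)=12; units ≡ 7, 3 (mod 8); ε·ε+αω+βω = 1·1+7·1+12·0 ≡ 0  ⇒  (a,b)_2 = +1.
v=∞: 110 > 0 and 3003 > 0  ⇒  (a,b)_∞ = +1.
v=3: a=3^4·(≡2), b=3^3·(≡2) mod 3; (2|3)=-1, (2|3)=-1; (−1)^{4·3·1}·(-1)^3·(-1)^4 = -1.
v=13: a=13^4·(≡2), b=13^3·(≡10) mod 13; (2|13)=-1, (10|13)=+1; (−1)^{4·3·6}·(-1)^3·(+1)^4 = -1.
v=5: a=5^1·(≡3), b=5^2·(≡2) mod 5; (3|5)=-1, (2|5)=-1; (−1)^{1·2·2}·(-1)^2·(-1)^1 = -1.
v=11: a=11^3·(≡10), b=11^1·(≡3) mod 11; (10|11)=-1, (3|11)=+1; (−1)^{3·1·5}·(-1)^1·(+1)^3 = +1.
v=7: a=7^8·(≡6), b=7^3·(≡2) mod 7; (6|7)=-1, (2|7)=+1; (−1)^{8·3·3}·(-1)^3·(+1)^8 = -1.
v=17: a=17^-2·(≡13), b=17^0·(≡14) mod 17; (13|17)=+1, (14|17)=-1; (−1)^{-2·0·8}·(+1)^0·(-1)^-2 = +1.
v=43: a=43^-2·(≡10), b=43^0·(≡14) mod 43; (10|43)=+1, (14|43)=+1; (−1)^{-2·0·21}·(+1)^0·(+1)^-2 = +1.
|Ram(110, 3003)| = 4, even; anisotropic at {3, 5, 7, 13}.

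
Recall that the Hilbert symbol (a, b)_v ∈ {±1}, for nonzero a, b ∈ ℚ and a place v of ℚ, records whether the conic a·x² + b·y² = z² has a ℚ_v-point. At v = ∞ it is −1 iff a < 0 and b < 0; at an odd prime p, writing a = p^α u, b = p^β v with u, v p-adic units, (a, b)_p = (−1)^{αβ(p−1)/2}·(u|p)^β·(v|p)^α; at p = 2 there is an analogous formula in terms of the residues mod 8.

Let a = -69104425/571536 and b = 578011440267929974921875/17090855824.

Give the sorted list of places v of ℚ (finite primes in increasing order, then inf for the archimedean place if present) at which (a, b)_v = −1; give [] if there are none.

[2, 5, 13, 37]

(a, b) ≡ (-7657, 5121355) mod (ℚ^×)²; places V = {2, 3, 5, 7, 13, 19, 23, 29, 31, 37, 47, ∞}.
(a,b)_5: α=2, u≡3; β=7, v≡1 (mod 5); (3|5)=-1, (1|5)=+1; sign (−1)^0·-1^7·+1^2 = -1.
(a,b)_19: α=3, u≡8; β=3, v≡9 (mod 19); (8|19)=-1, (9|19)=+1; sign (−1)^1·-1^3·+1^3 = +1.
(a,b)_3: α=-6, u≡2; β=6, v≡1 (mod 3); (2|3)=-1, (1|3)=+1; sign (−1)^0·-1^6·+1^-6 = +1.
(a,b)_7: α=-2, u≡1; β=-4, v≡1 (mod 7); (1|7)=+1, (1|7)=+1; sign (−1)^0·+1^-4·+1^-2 = +1.
(a,b)_47: α=0, u≡12; β=1, v≡39 (mod 47); (12|47)=+1, (39|47)=-1; sign (−1)^0·+1^1·-1^0 = +1.
(a,b)_∞: sgn(-7657)=−, sgn(5121355)=+, so +1.
(a,b)_23: α=0, u≡2; β=-2, v≡21 (mod 23); (2|23)=+1, (21|23)=-1; sign (−1)^0·+1^-2·-1^0 = +1.
(a,b)_2: α=-4, β=-4; u≡7, v≡3 (mod 8); ε(u)ε(v)=1·1, αω(v)=-4·1, βω(u)=-4·0; sum ≡ 1  ⇒  -1.
(a,b)_31: α=1, u≡25; β=3, v≡24 (mod 31); (25|31)=+1, (24|31)=-1; sign (−1)^1·+1^3·-1^1 = +1.
(a,b)_29: α=0, u≡13; β=-2, v≡7 (mod 29); (13|29)=+1, (7|29)=+1; sign (−1)^0·+1^-2·+1^0 = +1.
(a,b)_37: α=0, u≡2; β=1, v≡20 (mod 37); (2|37)=-1, (20|37)=-1; sign (−1)^0·-1^1·-1^0 = -1.
(a,b)_13: α=1, u≡10; β=4, v≡8 (mod 13); (10|13)=+1, (8|13)=-1; sign (−1)^0·+1^4·-1^1 = -1.
|Ram(-7657, 5121355)| = 4, even; anisotropic at {2, 5, 13, 37}.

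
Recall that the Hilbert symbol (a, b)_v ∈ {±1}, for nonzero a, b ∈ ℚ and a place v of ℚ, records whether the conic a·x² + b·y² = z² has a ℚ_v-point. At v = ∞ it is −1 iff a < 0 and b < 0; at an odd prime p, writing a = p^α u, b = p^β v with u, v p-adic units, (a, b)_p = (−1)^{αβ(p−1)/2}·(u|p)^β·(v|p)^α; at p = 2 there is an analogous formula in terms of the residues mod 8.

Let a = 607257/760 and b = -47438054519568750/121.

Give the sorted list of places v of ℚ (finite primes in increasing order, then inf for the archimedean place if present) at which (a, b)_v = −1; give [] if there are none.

Mod squares: a ≡ 3230, b ≡ -190. Check v ∈ {∞, 2, 3, 5, 7, 11, 17, 19}.
v=19: a=19^-1·(≡18), b=19^1·(≡1) mod 19; (18|19)=-1, (1|19)=+1; (−1)^{-1·1·9}·(-1)^1·(+1)^-1 = +1.
v=5: a=5^-1·(≡1), b=5^5·(≡3) mod 5; (1|5)=+1, (3|5)=-1; (−1)^{-1·5·2}·(+1)^5·(-1)^-1 = -1.
v=3: a=3^6·(≡2), b=3^14·(≡2) mod 3; (2|3)=-1, (2|3)=-1; (−1)^{6·14·1}·(-1)^14·(-1)^6 = +1.
v=2: v_2(a)=-3, v_2(b)=1; units ≡ 7, 1 (mod 8); ε·ε+αω+βω = 1·0+-3·0+1·0 ≡ 0  ⇒  (a,b)_2 = +1.
v=17: a=17^1·(≡6), b=17^4·(≡12) mod 17; (6|17)=-1, (12|17)=-1; (−1)^{1·4·8}·(-1)^4·(-1)^1 = -1.
v=∞: 3230 > 0 and -190 < 0  ⇒  (a,b)_∞ = +1.
v=11: a=11^0·(≡2), b=11^-2·(≡7) mod 11; (2|11)=-1, (7|11)=-1; (−1)^{0·-2·5}·(-1)^-2·(-1)^0 = +1.
v=7: a=7^2·(≡6), b=7^0·(≡6) mod 7; (6|7)=-1, (6|7)=-1; (−1)^{2·0·3}·(-1)^0·(-1)^2 = +1.
|Ram(3230, -190)| = 2, even; anisotropic at {5, 17}.

[5, 17]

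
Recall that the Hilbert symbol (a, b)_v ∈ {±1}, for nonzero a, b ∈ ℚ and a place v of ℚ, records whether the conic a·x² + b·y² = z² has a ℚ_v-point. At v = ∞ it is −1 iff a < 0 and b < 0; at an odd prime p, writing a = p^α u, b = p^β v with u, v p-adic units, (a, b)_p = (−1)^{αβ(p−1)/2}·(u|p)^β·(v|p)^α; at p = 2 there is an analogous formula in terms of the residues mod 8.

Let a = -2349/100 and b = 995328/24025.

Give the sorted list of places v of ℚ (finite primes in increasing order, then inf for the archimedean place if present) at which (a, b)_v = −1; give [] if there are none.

[2, 29]

Mod squares: a ≡ -29, b ≡ 3. Check v ∈ {∞, 2, 3, 5, 29, 31}.
v=31: a=31^0·(≡1), b=31^-2·(≡24) mod 31; (1|31)=+1, (24|31)=-1; (−1)^{0·-2·15}·(+1)^-2·(-1)^0 = +1.
v=5: a=5^-2·(≡4), b=5^-2·(≡3) mod 5; (4|5)=+1, (3|5)=-1; (−1)^{-2·-2·2}·(+1)^-2·(-1)^-2 = +1.
v=∞: -29 < 0 and 3 > 0  ⇒  (a,b)_∞ = +1.
v=3: a=3^4·(≡1), b=3^5·(≡1) mod 3; (1|3)=+1, (1|3)=+1; (−1)^{4·5·1}·(+1)^5·(+1)^4 = +1.
v=29: a=29^1·(≡25), b=29^0·(≡26) mod 29; (25|29)=+1, (26|29)=-1; (−1)^{1·0·14}·(+1)^0·(-1)^1 = -1.
v=2: v_2(a)=-2, v_2(b)=12; units ≡ 3, 3 (mod 8); ε·ε+αω+βω = 1·1+-2·1+12·1 ≡ 1  ⇒  (a,b)_2 = -1.
(-29, 3 / ℚ) ramifies at {2, 29}: a division algebra.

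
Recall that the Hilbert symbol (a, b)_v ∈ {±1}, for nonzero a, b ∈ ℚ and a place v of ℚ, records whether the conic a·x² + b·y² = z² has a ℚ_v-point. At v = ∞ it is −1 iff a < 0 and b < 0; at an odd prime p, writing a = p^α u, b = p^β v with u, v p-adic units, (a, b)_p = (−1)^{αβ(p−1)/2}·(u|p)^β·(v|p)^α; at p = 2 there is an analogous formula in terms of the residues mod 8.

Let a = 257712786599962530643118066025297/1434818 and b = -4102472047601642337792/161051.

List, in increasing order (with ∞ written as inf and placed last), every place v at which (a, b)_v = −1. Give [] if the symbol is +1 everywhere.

[11, 37]

Mod squares: a ≡ 1426, b ≡ -428978. Check v ∈ {∞, 2, 3, 7, 11, 13, 17, 23, 31, 37}.
v=7: a=7^-2·(≡5), b=7^0·(≡3) mod 7; (5|7)=-1, (3|7)=-1; (−1)^{-2·0·3}·(-1)^0·(-1)^-2 = +1.
v=31: a=31^5·(≡23), b=31^3·(≡7) mod 31; (23|31)=-1, (7|31)=+1; (−1)^{5·3·15}·(-1)^3·(+1)^5 = +1.
v=17: a=17^2·(≡15), b=17^1·(≡10) mod 17; (15|17)=+1, (10|17)=-1; (−1)^{2·1·8}·(+1)^1·(-1)^2 = +1.
v=13: a=13^6·(≡12), b=13^2·(≡9) mod 13; (12|13)=+1, (9|13)=+1; (−1)^{6·2·6}·(+1)^2·(+1)^6 = +1.
v=11: a=11^-4·(≡7), b=11^-5·(≡7) mod 11; (7|11)=-1, (7|11)=-1; (−1)^{-4·-5·5}·(-1)^-5·(-1)^-4 = -1.
v=2: v_2(a)=-1, v_2(b)=9; units ≡ 1, 7 (mod 8); ε·ε+αω+βω = 0·1+-1·0+9·0 ≡ 0  ⇒  (a,b)_2 = +1.
v=∞: 1426 > 0 and -428978 < 0  ⇒  (a,b)_∞ = +1.
v=37: a=37^2·(≡29), b=37^1·(≡8) mod 37; (29|37)=-1, (8|37)=-1; (−1)^{2·1·18}·(-1)^1·(-1)^2 = -1.
v=3: a=3^18·(≡1), b=3^14·(≡1) mod 3; (1|3)=+1, (1|3)=+1; (−1)^{18·14·1}·(+1)^14·(+1)^18 = +1.
v=23: a=23^3·(≡16), b=23^2·(≡6) mod 23; (16|23)=+1, (6|23)=+1; (−1)^{3·2·11}·(+1)^2·(+1)^3 = +1.
(1426, -428978 / ℚ) ramifies at {11, 37}: a division algebra.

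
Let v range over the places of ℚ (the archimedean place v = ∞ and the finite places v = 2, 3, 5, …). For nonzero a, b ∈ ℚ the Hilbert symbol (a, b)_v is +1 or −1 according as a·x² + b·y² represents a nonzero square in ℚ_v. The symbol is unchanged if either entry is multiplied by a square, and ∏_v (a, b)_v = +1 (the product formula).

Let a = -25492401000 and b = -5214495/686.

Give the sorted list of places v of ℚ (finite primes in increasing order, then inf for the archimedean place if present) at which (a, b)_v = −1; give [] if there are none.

(a, b) ≡ (-10, -3570) mod (ℚ^×)²; places V = {2, 3, 5, 7, 11, 13, 17, ∞}.
(a,b)_11: α=2, u≡9; β=2, v≡9 (mod 11); (9|11)=+1, (9|11)=+1; sign (−1)^0·+1^2·+1^2 = +1.
(a,b)_3: α=6, u≡2; β=1, v≡1 (mod 3); (2|3)=-1, (1|3)=+1; sign (−1)^0·-1^1·+1^6 = -1.
(a,b)_7: α=0, u≡4; β=-3, v≡4 (mod 7); (4|7)=+1, (4|7)=+1; sign (−1)^0·+1^-3·+1^0 = +1.
(a,b)_17: α=2, u≡5; β=1, v≡5 (mod 17); (5|17)=-1, (5|17)=-1; sign (−1)^0·-1^1·-1^2 = -1.
(a,b)_5: α=3, u≡2; β=1, v≡1 (mod 5); (2|5)=-1, (1|5)=+1; sign (−1)^0·-1^1·+1^3 = -1.
(a,b)_∞: sgn(-10)=−, sgn(-3570)=−, so -1.
(a,b)_2: α=3, β=-1; u≡3, v≡7 (mod 8); ε(u)ε(v)=1·1, αω(v)=3·0, βω(u)=-1·1; sum ≡ 0  ⇒  +1.
(a,b)_13: α=0, u≡12; β=2, v≡2 (mod 13); (12|13)=+1, (2|13)=-1; sign (−1)^0·+1^2·-1^0 = +1.
Ram(-10, -3570) = {3, 5, 17, ∞}; no ℚ_3-point on the conic.

[3, 5, 17, inf]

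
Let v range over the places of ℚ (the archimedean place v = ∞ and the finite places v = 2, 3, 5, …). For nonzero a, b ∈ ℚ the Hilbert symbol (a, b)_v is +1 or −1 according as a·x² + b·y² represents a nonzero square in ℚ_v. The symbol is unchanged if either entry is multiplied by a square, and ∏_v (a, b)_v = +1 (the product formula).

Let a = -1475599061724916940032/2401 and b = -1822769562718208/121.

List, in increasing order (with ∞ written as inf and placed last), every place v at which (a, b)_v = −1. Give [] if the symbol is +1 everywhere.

[2, 13, 17, 29, 47, inf]

(a, b) ≡ (-34357, -377) mod (ℚ^×)²; places V = {2, 7, 11, 13, 17, 29, 43, 47, ∞}.
(a,b)_17: α=3, u≡1; β=2, v≡6 (mod 17); (1|17)=+1, (6|17)=-1; sign (−1)^0·+1^2·-1^3 = -1.
(a,b)_11: α=0, u≡7; β=-2, v≡6 (mod 11); (7|11)=-1, (6|11)=-1; sign (−1)^0·-1^-2·-1^0 = +1.
(a,b)_2: α=8, β=12; u≡3, v≡7 (mod 8); ε(u)ε(v)=1·1, αω(v)=8·0, βω(u)=12·1; sum ≡ 1  ⇒  -1.
(a,b)_7: α=-4, u≡3; β=0, v≡4 (mod 7); (3|7)=-1, (4|7)=+1; sign (−1)^0·-1^0·+1^-4 = +1.
(a,b)_43: α=3, u≡22; β=2, v≡17 (mod 43); (22|43)=-1, (17|43)=+1; sign (−1)^0·-1^2·+1^3 = +1.
(a,b)_13: α=2, u≡7; β=1, v≡10 (mod 13); (7|13)=-1, (10|13)=+1; sign (−1)^0·-1^1·+1^2 = -1.
(a,b)_47: α=3, u≡34; β=2, v≡11 (mod 47); (34|47)=+1, (11|47)=-1; sign (−1)^0·+1^2·-1^3 = -1.
(a,b)_∞: sgn(-34357)=−, sgn(-377)=−, so -1.
(a,b)_29: α=2, u≡3; β=1, v≡1 (mod 29); (3|29)=-1, (1|29)=+1; sign (−1)^0·-1^1·+1^2 = -1.
|Ram(-34357, -377)| = 6, even; anisotropic at {2, 13, 17, 29, 47, ∞}.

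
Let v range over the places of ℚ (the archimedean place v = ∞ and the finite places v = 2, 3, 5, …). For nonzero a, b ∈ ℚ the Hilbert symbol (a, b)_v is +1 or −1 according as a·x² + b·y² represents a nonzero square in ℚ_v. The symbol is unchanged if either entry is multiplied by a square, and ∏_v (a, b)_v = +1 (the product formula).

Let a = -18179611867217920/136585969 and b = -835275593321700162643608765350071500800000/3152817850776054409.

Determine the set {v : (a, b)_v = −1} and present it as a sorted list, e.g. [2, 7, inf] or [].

(a, b) ≡ (-1805230, -128945) mod (ℚ^×)²; places V = {2, 5, 7, 13, 17, 29, 31, 37, 41, ∞}.
(a,b)_13: α=-2, u≡6; β=-6, v≡11 (mod 13); (6|13)=-1, (11|13)=-1; sign (−1)^0·-1^-6·-1^-2 = +1.
(a,b)_17: α=1, u≡2; β=3, v≡5 (mod 17); (2|17)=+1, (5|17)=-1; sign (−1)^0·+1^3·-1^1 = -1.
(a,b)_5: α=1, u≡4; β=5, v≡1 (mod 5); (4|5)=+1, (1|5)=+1; sign (−1)^0·+1^5·+1^1 = +1.
(a,b)_41: α=1, u≡10; β=3, v≡29 (mod 41); (10|41)=+1, (29|41)=-1; sign (−1)^0·+1^3·-1^1 = -1.
(a,b)_∞: sgn(-1805230)=−, sgn(-128945)=−, so -1.
(a,b)_7: α=5, u≡4; β=12, v≡4 (mod 7); (4|7)=+1, (4|7)=+1; sign (−1)^0·+1^12·+1^5 = +1.
(a,b)_31: α=-2, u≡24; β=-4, v≡17 (mod 31); (24|31)=-1, (17|31)=-1; sign (−1)^0·-1^-4·-1^-2 = +1.
(a,b)_2: α=23, β=50; u≡1, v≡7 (mod 8); ε(u)ε(v)=0·1, αω(v)=23·0, βω(u)=50·0; sum ≡ 0  ⇒  +1.
(a,b)_29: α=-2, u≡1; β=-4, v≡26 (mod 29); (1|29)=+1, (26|29)=-1; sign (−1)^0·+1^-4·-1^-2 = +1.
(a,b)_37: α=1, u≡17; β=3, v≡26 (mod 37); (17|37)=-1, (26|37)=+1; sign (−1)^0·-1^3·+1^1 = -1.
(-1805230, -128945 / ℚ) ramifies at {17, 37, 41, ∞}: a division algebra.

[17, 37, 41, inf]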